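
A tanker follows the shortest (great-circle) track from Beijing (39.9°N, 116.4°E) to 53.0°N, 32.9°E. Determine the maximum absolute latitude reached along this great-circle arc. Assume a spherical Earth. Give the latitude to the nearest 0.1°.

The great circle lies in the plane with unit normal n̂ = (p₁ × p₂)/|p₁ × p₂|.
Here n̂_z ≈ -0.556; the vertex latitude is φ_max = arccos|n̂_z| ≈ 56.2°.
Check via Clairaut: cos φ_max = |cos φ₁| · sin C = cos(39.9°)·sin(46.4°) ≈ 0.556, again giving ≈ 56.2°.

≈ 56.2°N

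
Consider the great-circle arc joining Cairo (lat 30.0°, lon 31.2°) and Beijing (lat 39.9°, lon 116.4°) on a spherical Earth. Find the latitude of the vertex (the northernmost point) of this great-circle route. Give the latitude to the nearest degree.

≈ 44°

The great circle lies in the plane with unit normal n̂ = (p₁ × p₂)/|p₁ × p₂|.
Here n̂_z ≈ +0.715; the vertex latitude is φ_max = arccos|n̂_z| ≈ 44.4°.
Check via Clairaut: cos φ_max = |cos φ₁| · sin C = cos(30.0°)·sin(55.6°) ≈ 0.715, again giving ≈ 44.4°.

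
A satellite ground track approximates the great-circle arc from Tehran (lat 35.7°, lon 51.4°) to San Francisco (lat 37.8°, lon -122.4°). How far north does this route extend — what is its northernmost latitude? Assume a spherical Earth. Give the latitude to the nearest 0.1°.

The great circle lies in the plane with unit normal n̂ = (p₁ × p₂)/|p₁ × p₂|.
Here n̂_z ≈ -0.072; the vertex latitude is φ_max = arccos|n̂_z| ≈ 85.9°.
Check via Clairaut: cos φ_max = |cos φ₁| · sin C = cos(35.7°)·sin(5.1°) ≈ 0.072, again giving ≈ 85.9°.

≈ 85.9°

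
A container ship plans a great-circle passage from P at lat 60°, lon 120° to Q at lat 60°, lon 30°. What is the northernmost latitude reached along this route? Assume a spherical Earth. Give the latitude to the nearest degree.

≈ 68°

The great circle lies in the plane with unit normal n̂ = (p₁ × p₂)/|p₁ × p₂|.
Here n̂_z ≈ -0.378; the vertex latitude is φ_max = arccos|n̂_z| ≈ 67.8°.
Check via Clairaut: cos φ_max = |cos φ₁| · sin C = cos(60.0°)·sin(49.1°) ≈ 0.378, again giving ≈ 67.8°.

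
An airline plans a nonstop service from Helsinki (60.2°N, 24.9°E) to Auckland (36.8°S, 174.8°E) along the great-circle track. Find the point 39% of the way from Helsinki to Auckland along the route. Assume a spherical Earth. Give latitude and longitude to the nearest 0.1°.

≈ 45.2°N, 130.2°E

Write both endpoints as unit vectors p₁, p₂ with components (cos φ cos λ, cos φ sin λ, sin φ).
The central angle between the endpoints is δ = arccos(p₁·p₂) ≈ 2.614 rad (149.8°).
Interpolate at f = 0.39 with slerp weights a = sin((1−f)δ)/sin δ ≈ 1.986, b = sin(fδ)/sin δ ≈ 1.692.
p = a·p₁ + b·p₂ ≈ (-0.454, 0.538, 0.710); φ = arcsin(p_z) ≈ 45.21°, λ = atan2(p_y, p_x) ≈ 130.15°.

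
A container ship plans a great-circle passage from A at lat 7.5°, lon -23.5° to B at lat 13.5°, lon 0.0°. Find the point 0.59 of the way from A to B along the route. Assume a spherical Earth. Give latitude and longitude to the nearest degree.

≈ lat 11°, lon -10°

Convert each endpoint to a unit vector on the sphere (x = cos φ cos λ, y = cos φ sin λ, z = sin φ).
The central angle between the endpoints is δ = arccos(p₁·p₂) ≈ 0.416 rad (23.9°).
Interpolate at f = 0.59 with slerp weights a = sin((1−f)δ)/sin δ ≈ 0.420, b = sin(fδ)/sin δ ≈ 0.601.
p = a·p₁ + b·p₂ ≈ (0.967, -0.166, 0.195); φ = arcsin(p_z) ≈ 11.26°, λ = atan2(p_y, p_x) ≈ -9.75°.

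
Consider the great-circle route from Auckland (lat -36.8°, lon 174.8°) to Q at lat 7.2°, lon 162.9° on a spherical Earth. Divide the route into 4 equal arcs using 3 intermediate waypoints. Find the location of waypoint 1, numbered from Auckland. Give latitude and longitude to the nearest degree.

≈ lat -26°, lon 171°

From cos δ = sin φ₁ sin φ₂ + cos φ₁ cos φ₂ cos Δλ, the central angle is δ ≈ 0.792 rad (45.4°).
Interpolate at f = 1/4 with slerp weights a = sin((1−f)δ)/sin δ ≈ 0.786, b = sin(fδ)/sin δ ≈ 0.276.
p = a·p₁ + b·p₂ ≈ (-0.889, 0.138, -0.436); φ = arcsin(p_z) ≈ -25.87°, λ = atan2(p_y, p_x) ≈ 171.20°.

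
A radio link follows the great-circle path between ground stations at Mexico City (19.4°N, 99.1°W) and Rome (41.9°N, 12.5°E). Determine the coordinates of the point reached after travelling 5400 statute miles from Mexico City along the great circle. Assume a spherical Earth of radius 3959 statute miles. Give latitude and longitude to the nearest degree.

The haversine formula gives a central angle δ ≈ 1.607 rad (92.1°) between the endpoints. The total great-circle distance is δ·R ≈ 1.607 × 3959 ≈ 6364 mi, so the target fraction is f = 5400/6364 ≈ 0.849.
Interpolate at f ≈ 0.849 with slerp weights a = sin((1−f)δ)/sin δ ≈ 0.241, b = sin(fδ)/sin δ ≈ 0.979.
p = a·p₁ + b·p₂ ≈ (0.676, -0.067, 0.734); φ = arcsin(p_z) ≈ 47.24°, λ = atan2(p_y, p_x) ≈ -5.65°.

≈ 47°N, 6°W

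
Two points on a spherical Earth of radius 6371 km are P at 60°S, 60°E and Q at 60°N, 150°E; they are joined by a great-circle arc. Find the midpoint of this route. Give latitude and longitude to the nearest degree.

Convert each endpoint to a unit vector on the sphere (x = cos φ cos λ, y = cos φ sin λ, z = sin φ).
The central angle between the endpoints is δ = arccos(p₁·p₂) ≈ 2.419 rad (138.6°).
Interpolate at f = 1/2 with slerp weights a = sin((1−f)δ)/sin δ ≈ 1.414, b = sin(fδ)/sin δ ≈ 1.414.
p = a·p₁ + b·p₂ ≈ (-0.259, 0.966, 0.000); φ = arcsin(p_z) ≈ 0.00°, λ = atan2(p_y, p_x) ≈ 105.00°.

≈ 0°N, 105°E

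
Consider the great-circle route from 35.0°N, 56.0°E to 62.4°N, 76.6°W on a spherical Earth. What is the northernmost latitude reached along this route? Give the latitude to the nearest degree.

The great circle lies in the plane with unit normal n̂ = (p₁ × p₂)/|p₁ × p₂|.
Here n̂_z ≈ -0.289; the vertex latitude is φ_max = arccos|n̂_z| ≈ 73.2°.
Check via Clairaut: cos φ_max = |cos φ₁| · sin C = cos(35.0°)·sin(20.6°) ≈ 0.289, again giving ≈ 73.2°.

≈ 73°N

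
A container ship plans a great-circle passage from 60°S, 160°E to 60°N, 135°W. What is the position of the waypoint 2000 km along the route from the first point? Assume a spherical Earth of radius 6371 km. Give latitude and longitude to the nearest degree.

Write both endpoints as unit vectors p₁, p₂ with components (cos φ cos λ, cos φ sin λ, sin φ).
The central angle between the endpoints is δ = arccos(p₁·p₂) ≈ 2.271 rad (130.1°). The total great-circle distance is δ·R ≈ 2.271 × 6371 ≈ 14468 km, so the target fraction is f = 2000/14468 ≈ 0.138.
Interpolate at f ≈ 0.138 with slerp weights a = sin((1−f)δ)/sin δ ≈ 1.211, b = sin(fδ)/sin δ ≈ 0.404.
p = a·p₁ + b·p₂ ≈ (-0.712, 0.064, -0.699); φ = arcsin(p_z) ≈ -44.37°, λ = atan2(p_y, p_x) ≈ 174.83°.

≈ 44°S, 175°E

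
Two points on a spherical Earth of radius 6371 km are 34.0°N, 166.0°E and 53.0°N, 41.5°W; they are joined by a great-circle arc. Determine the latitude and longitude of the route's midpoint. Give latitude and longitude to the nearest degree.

≈ 73°N, 151°W

Convert each endpoint to a unit vector on the sphere (x = cos φ cos λ, y = cos φ sin λ, z = sin φ).
The central angle between the endpoints is δ = arccos(p₁·p₂) ≈ 1.567 rad (89.8°).
Interpolate at f = 1/2 with slerp weights a = sin((1−f)δ)/sin δ ≈ 0.706, b = sin(fδ)/sin δ ≈ 0.706.
p = a·p₁ + b·p₂ ≈ (-0.250, -0.140, 0.958); φ = arcsin(p_z) ≈ 73.37°, λ = atan2(p_y, p_x) ≈ -150.73°.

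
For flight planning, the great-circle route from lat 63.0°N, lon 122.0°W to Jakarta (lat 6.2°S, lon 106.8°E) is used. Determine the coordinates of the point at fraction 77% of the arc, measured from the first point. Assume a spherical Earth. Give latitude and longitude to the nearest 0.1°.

Write both endpoints as unit vectors p₁, p₂ with components (cos φ cos λ, cos φ sin λ, sin φ).
The central angle between the endpoints is δ = arccos(p₁·p₂) ≈ 1.975 rad (113.2°).
Interpolate at f = 0.77 with slerp weights a = sin((1−f)δ)/sin δ ≈ 0.477, b = sin(fδ)/sin δ ≈ 1.086.
p = a·p₁ + b·p₂ ≈ (-0.427, 0.850, 0.308); φ = arcsin(p_z) ≈ 17.94°, λ = atan2(p_y, p_x) ≈ 116.67°.

≈ lat 17.9°N, lon 116.7°E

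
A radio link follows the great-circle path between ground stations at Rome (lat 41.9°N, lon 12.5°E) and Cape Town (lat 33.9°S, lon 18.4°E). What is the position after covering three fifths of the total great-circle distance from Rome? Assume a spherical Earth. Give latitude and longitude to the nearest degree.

The haversine formula gives a central angle δ ≈ 1.326 rad (76.0°) between the endpoints.
Interpolate at f = 3/5 with slerp weights a = sin((1−f)δ)/sin δ ≈ 0.521, b = sin(fδ)/sin δ ≈ 0.736.
p = a·p₁ + b·p₂ ≈ (0.959, 0.277, -0.062); φ = arcsin(p_z) ≈ -3.58°, λ = atan2(p_y, p_x) ≈ 16.11°.

≈ lat 4°S, lon 16°E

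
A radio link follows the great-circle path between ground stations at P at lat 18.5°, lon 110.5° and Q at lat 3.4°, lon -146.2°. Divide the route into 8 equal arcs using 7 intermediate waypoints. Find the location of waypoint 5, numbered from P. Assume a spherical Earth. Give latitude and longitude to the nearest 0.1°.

Convert each endpoint to a unit vector on the sphere (x = cos φ cos λ, y = cos φ sin λ, z = sin φ).
The central angle between the endpoints is δ = arccos(p₁·p₂) ≈ 1.771 rad (101.5°).
Interpolate at f = 5/8 with slerp weights a = sin((1−f)δ)/sin δ ≈ 0.629, b = sin(fδ)/sin δ ≈ 0.913.
p = a·p₁ + b·p₂ ≈ (-0.966, 0.052, 0.254); φ = arcsin(p_z) ≈ 14.70°, λ = atan2(p_y, p_x) ≈ 176.92°.

≈ lat 14.7°, lon 176.9°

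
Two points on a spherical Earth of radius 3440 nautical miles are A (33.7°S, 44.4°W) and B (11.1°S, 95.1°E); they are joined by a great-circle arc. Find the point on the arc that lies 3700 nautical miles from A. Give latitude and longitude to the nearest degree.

The haversine formula gives a central angle δ ≈ 2.111 rad (120.9°) between the endpoints. The total great-circle distance is δ·R ≈ 2.111 × 3440 ≈ 7260 nmi, so the target fraction is f = 3700/7260 ≈ 0.510.
Interpolate at f ≈ 0.510 with slerp weights a = sin((1−f)δ)/sin δ ≈ 1.002, b = sin(fδ)/sin δ ≈ 1.026.
p = a·p₁ + b·p₂ ≈ (0.506, 0.419, -0.754); φ = arcsin(p_z) ≈ -48.91°, λ = atan2(p_y, p_x) ≈ 39.61°.

≈ (49°S, 40°E)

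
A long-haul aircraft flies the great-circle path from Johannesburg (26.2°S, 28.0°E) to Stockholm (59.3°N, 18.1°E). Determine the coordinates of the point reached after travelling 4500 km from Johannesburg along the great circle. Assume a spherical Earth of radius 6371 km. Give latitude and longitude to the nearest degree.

≈ 14°N, 25°E

From cos δ = sin φ₁ sin φ₂ + cos φ₁ cos φ₂ cos Δλ, the central angle is δ ≈ 1.499 rad (85.9°). The total great-circle distance is δ·R ≈ 1.499 × 6371 ≈ 9551 km, so the target fraction is f = 4500/9551 ≈ 0.471.
Interpolate at f ≈ 0.471 with slerp weights a = sin((1−f)δ)/sin δ ≈ 0.714, b = sin(fδ)/sin δ ≈ 0.651.
p = a·p₁ + b·p₂ ≈ (0.882, 0.404, 0.244); φ = arcsin(p_z) ≈ 14.14°, λ = atan2(p_y, p_x) ≈ 24.62°.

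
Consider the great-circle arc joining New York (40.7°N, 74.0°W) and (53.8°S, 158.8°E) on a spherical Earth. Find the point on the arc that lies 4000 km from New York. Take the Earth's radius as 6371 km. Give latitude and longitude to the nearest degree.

≈ (14°N, 102°W)

The haversine formula gives a central angle δ ≈ 2.493 rad (142.8°) between the endpoints. The total great-circle distance is δ·R ≈ 2.493 × 6371 ≈ 15883 km, so the target fraction is f = 4000/15883 ≈ 0.252.
Interpolate at f ≈ 0.252 with slerp weights a = sin((1−f)δ)/sin δ ≈ 1.584, b = sin(fδ)/sin δ ≈ 0.972.
p = a·p₁ + b·p₂ ≈ (-0.204, -0.947, 0.248); φ = arcsin(p_z) ≈ 14.38°, λ = atan2(p_y, p_x) ≈ -102.18°.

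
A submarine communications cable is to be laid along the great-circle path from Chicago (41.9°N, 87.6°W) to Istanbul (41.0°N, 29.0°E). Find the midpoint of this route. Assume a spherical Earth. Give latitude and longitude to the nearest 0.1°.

From cos δ = sin φ₁ sin φ₂ + cos φ₁ cos φ₂ cos Δλ, the central angle is δ ≈ 1.383 rad (79.2°).
Interpolate at f = 1/2 with slerp weights a = sin((1−f)δ)/sin δ ≈ 0.649, b = sin(fδ)/sin δ ≈ 0.649.
p = a·p₁ + b·p₂ ≈ (0.449, -0.245, 0.859); φ = arcsin(p_z) ≈ 59.25°, λ = atan2(p_y, p_x) ≈ -28.66°.

≈ 59.2°N, 28.7°W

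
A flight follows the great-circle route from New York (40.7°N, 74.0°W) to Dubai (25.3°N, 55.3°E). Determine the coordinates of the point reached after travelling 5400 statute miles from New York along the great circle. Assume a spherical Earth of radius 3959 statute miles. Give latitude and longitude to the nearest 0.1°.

Convert each endpoint to a unit vector on the sphere (x = cos φ cos λ, y = cos φ sin λ, z = sin φ).
The central angle between the endpoints is δ = arccos(p₁·p₂) ≈ 1.727 rad (98.9°). The total great-circle distance is δ·R ≈ 1.727 × 3959 ≈ 6837 mi, so the target fraction is f = 5400/6837 ≈ 0.790.
Interpolate at f ≈ 0.790 with slerp weights a = sin((1−f)δ)/sin δ ≈ 0.359, b = sin(fδ)/sin δ ≈ 0.991.
p = a·p₁ + b·p₂ ≈ (0.585, 0.475, 0.658); φ = arcsin(p_z) ≈ 41.13°, λ = atan2(p_y, p_x) ≈ 39.05°.

≈ 41.1°N, 39.0°E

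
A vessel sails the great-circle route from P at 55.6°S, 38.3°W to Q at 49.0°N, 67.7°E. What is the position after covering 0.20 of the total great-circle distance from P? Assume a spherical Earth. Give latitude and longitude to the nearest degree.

Write both endpoints as unit vectors p₁, p₂ with components (cos φ cos λ, cos φ sin λ, sin φ).
The central angle between the endpoints is δ = arccos(p₁·p₂) ≈ 2.382 rad (136.5°).
Interpolate at f = 0.20 with slerp weights a = sin((1−f)δ)/sin δ ≈ 1.371, b = sin(fδ)/sin δ ≈ 0.666.
p = a·p₁ + b·p₂ ≈ (0.774, -0.076, -0.629); φ = arcsin(p_z) ≈ -38.98°, λ = atan2(p_y, p_x) ≈ -5.62°.

≈ 39°S, 6°W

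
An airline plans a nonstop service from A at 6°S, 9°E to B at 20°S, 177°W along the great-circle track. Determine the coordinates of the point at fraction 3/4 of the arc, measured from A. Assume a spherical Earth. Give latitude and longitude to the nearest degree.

Convert each endpoint to a unit vector on the sphere (x = cos φ cos λ, y = cos φ sin λ, z = sin φ).
The central angle between the endpoints is δ = arccos(p₁·p₂) ≈ 2.676 rad (153.3°).
Interpolate at f = 3/4 with slerp weights a = sin((1−f)δ)/sin δ ≈ 1.382, b = sin(fδ)/sin δ ≈ 2.020.
p = a·p₁ + b·p₂ ≈ (-0.538, 0.116, -0.835); φ = arcsin(p_z) ≈ -56.64°, λ = atan2(p_y, p_x) ≈ 167.85°.

≈ 57°S, 168°E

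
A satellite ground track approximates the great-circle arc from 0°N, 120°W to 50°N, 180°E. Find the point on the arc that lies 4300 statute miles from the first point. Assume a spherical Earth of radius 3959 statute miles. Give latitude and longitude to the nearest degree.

The haversine formula gives a central angle δ ≈ 1.244 rad (71.3°) between the endpoints. The total great-circle distance is δ·R ≈ 1.244 × 3959 ≈ 4923 mi, so the target fraction is f = 4300/4923 ≈ 0.873.
Interpolate at f ≈ 0.873 with slerp weights a = sin((1−f)δ)/sin δ ≈ 0.166, b = sin(fδ)/sin δ ≈ 0.934.
p = a·p₁ + b·p₂ ≈ (-0.683, -0.143, 0.716); φ = arcsin(p_z) ≈ 45.71°, λ = atan2(p_y, p_x) ≈ -168.15°.

≈ 46°N, 168°W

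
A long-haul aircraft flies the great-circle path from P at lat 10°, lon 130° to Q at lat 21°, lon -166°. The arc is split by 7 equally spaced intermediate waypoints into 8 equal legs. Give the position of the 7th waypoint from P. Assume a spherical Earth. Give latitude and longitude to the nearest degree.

≈ lat 21°, lon -174°

Convert each endpoint to a unit vector on the sphere (x = cos φ cos λ, y = cos φ sin λ, z = sin φ).
The central angle between the endpoints is δ = arccos(p₁·p₂) ≈ 1.087 rad (62.3°).
Interpolate at f = 7/8 with slerp weights a = sin((1−f)δ)/sin δ ≈ 0.153, b = sin(fδ)/sin δ ≈ 0.920.
p = a·p₁ + b·p₂ ≈ (-0.930, -0.092, 0.356); φ = arcsin(p_z) ≈ 20.86°, λ = atan2(p_y, p_x) ≈ -174.33°.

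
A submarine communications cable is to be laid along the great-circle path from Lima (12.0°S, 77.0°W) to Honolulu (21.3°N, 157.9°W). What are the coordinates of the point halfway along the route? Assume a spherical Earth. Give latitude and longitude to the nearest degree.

Write both endpoints as unit vectors p₁, p₂ with components (cos φ cos λ, cos φ sin λ, sin φ).
The central angle between the endpoints is δ = arccos(p₁·p₂) ≈ 1.502 rad (86.1°).
Interpolate at f = 1/2 with slerp weights a = sin((1−f)δ)/sin δ ≈ 0.684, b = sin(fδ)/sin δ ≈ 0.684.
p = a·p₁ + b·p₂ ≈ (-0.440, -0.892, 0.106); φ = arcsin(p_z) ≈ 6.10°, λ = atan2(p_y, p_x) ≈ -116.26°.

≈ 6°N, 116°W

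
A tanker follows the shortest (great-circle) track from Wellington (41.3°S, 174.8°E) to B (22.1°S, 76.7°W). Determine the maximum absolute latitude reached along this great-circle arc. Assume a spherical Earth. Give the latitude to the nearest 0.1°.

≈ 48.7°S

The great circle lies in the plane with unit normal n̂ = (p₁ × p₂)/|p₁ × p₂|.
Here n̂_z ≈ +0.660; the vertex latitude is φ_max = arccos|n̂_z| ≈ 48.7°.
Check via Clairaut: cos φ_max = |cos φ₁| · sin C = cos(41.3°)·sin(118.5°) ≈ 0.660, again giving ≈ 48.7°.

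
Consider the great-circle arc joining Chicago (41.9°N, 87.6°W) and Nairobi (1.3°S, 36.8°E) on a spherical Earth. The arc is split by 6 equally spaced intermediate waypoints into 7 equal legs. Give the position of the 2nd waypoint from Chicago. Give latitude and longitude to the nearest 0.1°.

Write both endpoints as unit vectors p₁, p₂ with components (cos φ cos λ, cos φ sin λ, sin φ).
The central angle between the endpoints is δ = arccos(p₁·p₂) ≈ 2.021 rad (115.8°).
Interpolate at f = 2/7 with slerp weights a = sin((1−f)δ)/sin δ ≈ 1.102, b = sin(fδ)/sin δ ≈ 0.607.
p = a·p₁ + b·p₂ ≈ (0.520, -0.456, 0.722); φ = arcsin(p_z) ≈ 46.23°, λ = atan2(p_y, p_x) ≈ -41.27°.

≈ 46.2°N, 41.3°W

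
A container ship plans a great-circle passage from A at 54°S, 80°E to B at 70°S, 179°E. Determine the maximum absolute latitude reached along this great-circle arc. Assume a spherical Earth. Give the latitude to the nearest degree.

≈ 73°S

The great circle lies in the plane with unit normal n̂ = (p₁ × p₂)/|p₁ × p₂|.
Here n̂_z ≈ +0.290; the vertex latitude is φ_max = arccos|n̂_z| ≈ 73.1°.
Check via Clairaut: cos φ_max = |cos φ₁| · sin C = cos(54.0°)·sin(150.4°) ≈ 0.290, again giving ≈ 73.1°.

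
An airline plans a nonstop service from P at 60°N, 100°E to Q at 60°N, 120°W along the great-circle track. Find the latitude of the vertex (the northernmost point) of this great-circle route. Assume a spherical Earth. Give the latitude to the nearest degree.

The great circle lies in the plane with unit normal n̂ = (p₁ × p₂)/|p₁ × p₂|.
Here n̂_z ≈ +0.194; the vertex latitude is φ_max = arccos|n̂_z| ≈ 78.8°.
Check via Clairaut: cos φ_max = |cos φ₁| · sin C = cos(60.0°)·sin(22.8°) ≈ 0.194, again giving ≈ 78.8°.

≈ 79°N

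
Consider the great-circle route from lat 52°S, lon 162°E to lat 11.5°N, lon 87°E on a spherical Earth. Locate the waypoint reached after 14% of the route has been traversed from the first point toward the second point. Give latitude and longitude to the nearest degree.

≈ lat 47°S, lon 145°E

From cos δ = sin φ₁ sin φ₂ + cos φ₁ cos φ₂ cos Δλ, the central angle is δ ≈ 1.572 rad (90.1°).
Interpolate at f = 0.14 with slerp weights a = sin((1−f)δ)/sin δ ≈ 0.976, b = sin(fδ)/sin δ ≈ 0.218.
p = a·p₁ + b·p₂ ≈ (-0.560, 0.399, -0.726); φ = arcsin(p_z) ≈ -46.52°, λ = atan2(p_y, p_x) ≈ 144.53°.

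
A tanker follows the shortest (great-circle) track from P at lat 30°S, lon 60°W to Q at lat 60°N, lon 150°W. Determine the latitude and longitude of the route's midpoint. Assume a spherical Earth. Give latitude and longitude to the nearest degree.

≈ lat 20°N, lon 90°W

Convert each endpoint to a unit vector on the sphere (x = cos φ cos λ, y = cos φ sin λ, z = sin φ).
The central angle between the endpoints is δ = arccos(p₁·p₂) ≈ 2.019 rad (115.7°).
Interpolate at f = 1/2 with slerp weights a = sin((1−f)δ)/sin δ ≈ 0.939, b = sin(fδ)/sin δ ≈ 0.939.
p = a·p₁ + b·p₂ ≈ (0.000, -0.939, 0.344); φ = arcsin(p_z) ≈ 20.10°, λ = atan2(p_y, p_x) ≈ -90.00°.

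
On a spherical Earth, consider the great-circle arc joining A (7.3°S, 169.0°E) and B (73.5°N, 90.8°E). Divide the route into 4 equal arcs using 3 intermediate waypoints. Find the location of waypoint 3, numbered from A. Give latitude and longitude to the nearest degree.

Write both endpoints as unit vectors p₁, p₂ with components (cos φ cos λ, cos φ sin λ, sin φ).
The central angle between the endpoints is δ = arccos(p₁·p₂) ≈ 1.635 rad (93.7°).
Interpolate at f = 3/4 with slerp weights a = sin((1−f)δ)/sin δ ≈ 0.398, b = sin(fδ)/sin δ ≈ 0.943.
p = a·p₁ + b·p₂ ≈ (-0.392, 0.343, 0.854); φ = arcsin(p_z) ≈ 58.62°, λ = atan2(p_y, p_x) ≈ 138.76°.

≈ (59°N, 139°E)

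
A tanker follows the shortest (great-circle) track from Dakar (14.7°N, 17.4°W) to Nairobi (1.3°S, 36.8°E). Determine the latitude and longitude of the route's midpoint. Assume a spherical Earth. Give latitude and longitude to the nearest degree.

≈ 8°N, 10°E

Convert each endpoint to a unit vector on the sphere (x = cos φ cos λ, y = cos φ sin λ, z = sin φ).
The central angle between the endpoints is δ = arccos(p₁·p₂) ≈ 0.977 rad (56.0°).
Interpolate at f = 1/2 with slerp weights a = sin((1−f)δ)/sin δ ≈ 0.566, b = sin(fδ)/sin δ ≈ 0.566.
p = a·p₁ + b·p₂ ≈ (0.976, 0.175, 0.131); φ = arcsin(p_z) ≈ 7.52°, λ = atan2(p_y, p_x) ≈ 10.18°.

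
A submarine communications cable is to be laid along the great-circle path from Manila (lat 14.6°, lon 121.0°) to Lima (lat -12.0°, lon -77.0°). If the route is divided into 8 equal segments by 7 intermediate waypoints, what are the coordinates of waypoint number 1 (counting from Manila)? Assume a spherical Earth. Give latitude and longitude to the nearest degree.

≈ lat 16°, lon 142°

Convert each endpoint to a unit vector on the sphere (x = cos φ cos λ, y = cos φ sin λ, z = sin φ).
The central angle between the endpoints is δ = arccos(p₁·p₂) ≈ 2.833 rad (162.3°).
Interpolate at f = 1/8 with slerp weights a = sin((1−f)δ)/sin δ ≈ 2.024, b = sin(fδ)/sin δ ≈ 1.140.
p = a·p₁ + b·p₂ ≈ (-0.758, 0.592, 0.273); φ = arcsin(p_z) ≈ 15.85°, λ = atan2(p_y, p_x) ≈ 141.99°.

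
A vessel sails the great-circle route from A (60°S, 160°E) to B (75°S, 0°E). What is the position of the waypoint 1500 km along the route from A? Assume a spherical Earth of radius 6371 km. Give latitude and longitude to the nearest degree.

≈ (73°S, 154°E)

Write both endpoints as unit vectors p₁, p₂ with components (cos φ cos λ, cos φ sin λ, sin φ).
The central angle between the endpoints is δ = arccos(p₁·p₂) ≈ 0.774 rad (44.4°). The total great-circle distance is δ·R ≈ 0.774 × 6371 ≈ 4933 km, so the target fraction is f = 1500/4933 ≈ 0.304.
Interpolate at f ≈ 0.304 with slerp weights a = sin((1−f)δ)/sin δ ≈ 0.734, b = sin(fδ)/sin δ ≈ 0.334.
p = a·p₁ + b·p₂ ≈ (-0.258, 0.126, -0.958); φ = arcsin(p_z) ≈ -73.30°, λ = atan2(p_y, p_x) ≈ 154.10°.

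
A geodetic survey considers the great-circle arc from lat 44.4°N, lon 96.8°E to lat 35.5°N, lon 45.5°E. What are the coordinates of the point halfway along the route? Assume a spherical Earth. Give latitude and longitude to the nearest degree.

Write both endpoints as unit vectors p₁, p₂ with components (cos φ cos λ, cos φ sin λ, sin φ).
The central angle between the endpoints is δ = arccos(p₁·p₂) ≈ 0.692 rad (39.6°).
Interpolate at f = 1/2 with slerp weights a = sin((1−f)δ)/sin δ ≈ 0.531, b = sin(fδ)/sin δ ≈ 0.531.
p = a·p₁ + b·p₂ ≈ (0.258, 0.686, 0.681); φ = arcsin(p_z) ≈ 42.88°, λ = atan2(p_y, p_x) ≈ 69.36°.

≈ lat 43°N, lon 69°E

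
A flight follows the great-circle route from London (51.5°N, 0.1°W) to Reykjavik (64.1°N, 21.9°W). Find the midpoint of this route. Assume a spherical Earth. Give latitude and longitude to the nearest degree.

The haversine formula gives a central angle δ ≈ 0.296 rad (17.0°) between the endpoints.
Interpolate at f = 1/2 with slerp weights a = sin((1−f)δ)/sin δ ≈ 0.506, b = sin(fδ)/sin δ ≈ 0.506.
p = a·p₁ + b·p₂ ≈ (0.520, -0.083, 0.850); φ = arcsin(p_z) ≈ 58.25°, λ = atan2(p_y, p_x) ≈ -9.07°.

≈ 58°N, 9°W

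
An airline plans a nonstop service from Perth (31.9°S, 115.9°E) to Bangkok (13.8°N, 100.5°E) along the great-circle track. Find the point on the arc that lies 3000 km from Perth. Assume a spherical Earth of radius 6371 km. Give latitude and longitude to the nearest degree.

The haversine formula gives a central angle δ ≈ 0.838 rad (48.0°) between the endpoints. The total great-circle distance is δ·R ≈ 0.838 × 6371 ≈ 5340 km, so the target fraction is f = 3000/5340 ≈ 0.562.
Interpolate at f ≈ 0.562 with slerp weights a = sin((1−f)δ)/sin δ ≈ 0.483, b = sin(fδ)/sin δ ≈ 0.610.
p = a·p₁ + b·p₂ ≈ (-0.287, 0.952, -0.110); φ = arcsin(p_z) ≈ -6.30°, λ = atan2(p_y, p_x) ≈ 106.79°.

≈ 6°S, 107°E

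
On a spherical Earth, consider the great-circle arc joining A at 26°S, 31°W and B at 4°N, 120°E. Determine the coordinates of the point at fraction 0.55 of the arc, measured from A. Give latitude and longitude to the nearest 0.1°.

Write both endpoints as unit vectors p₁, p₂ with components (cos φ cos λ, cos φ sin λ, sin φ).
The central angle between the endpoints is δ = arccos(p₁·p₂) ≈ 2.523 rad (144.6°).
Interpolate at f = 0.55 with slerp weights a = sin((1−f)δ)/sin δ ≈ 1.564, b = sin(fδ)/sin δ ≈ 1.696.
p = a·p₁ + b·p₂ ≈ (0.359, 0.741, -0.567); φ = arcsin(p_z) ≈ -34.56°, λ = atan2(p_y, p_x) ≈ 64.16°.

≈ 34.6°S, 64.2°E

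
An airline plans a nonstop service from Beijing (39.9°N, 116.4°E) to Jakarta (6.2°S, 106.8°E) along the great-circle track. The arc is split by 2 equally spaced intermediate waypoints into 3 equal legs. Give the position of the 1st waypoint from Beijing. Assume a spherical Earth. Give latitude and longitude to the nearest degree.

≈ (25°N, 113°E)

Convert each endpoint to a unit vector on the sphere (x = cos φ cos λ, y = cos φ sin λ, z = sin φ).
The central angle between the endpoints is δ = arccos(p₁·p₂) ≈ 0.819 rad (46.9°).
Interpolate at f = 1/3 with slerp weights a = sin((1−f)δ)/sin δ ≈ 0.711, b = sin(fδ)/sin δ ≈ 0.369.
p = a·p₁ + b·p₂ ≈ (-0.349, 0.840, 0.416); φ = arcsin(p_z) ≈ 24.59°, λ = atan2(p_y, p_x) ≈ 112.54°.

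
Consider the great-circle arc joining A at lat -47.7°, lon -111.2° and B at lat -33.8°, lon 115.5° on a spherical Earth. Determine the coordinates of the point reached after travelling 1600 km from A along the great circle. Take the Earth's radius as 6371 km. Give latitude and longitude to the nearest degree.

≈ lat -58°, lon -128°

From cos δ = sin φ₁ sin φ₂ + cos φ₁ cos φ₂ cos Δλ, the central angle is δ ≈ 1.543 rad (88.4°). The total great-circle distance is δ·R ≈ 1.543 × 6371 ≈ 9830 km, so the target fraction is f = 1600/9830 ≈ 0.163.
Interpolate at f ≈ 0.163 with slerp weights a = sin((1−f)δ)/sin δ ≈ 0.962, b = sin(fδ)/sin δ ≈ 0.249.
p = a·p₁ + b·p₂ ≈ (-0.323, -0.417, -0.850); φ = arcsin(p_z) ≈ -58.17°, λ = atan2(p_y, p_x) ≈ -127.76°.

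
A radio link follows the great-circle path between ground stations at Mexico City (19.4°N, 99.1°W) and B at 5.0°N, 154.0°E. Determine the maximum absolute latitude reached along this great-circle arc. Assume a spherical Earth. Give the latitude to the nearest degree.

The great circle lies in the plane with unit normal n̂ = (p₁ × p₂)/|p₁ × p₂|.
Here n̂_z ≈ -0.927; the vertex latitude is φ_max = arccos|n̂_z| ≈ 22.0°.
Check via Clairaut: cos φ_max = |cos φ₁| · sin C = cos(19.4°)·sin(79.4°) ≈ 0.927, again giving ≈ 22.0°.

≈ 22°N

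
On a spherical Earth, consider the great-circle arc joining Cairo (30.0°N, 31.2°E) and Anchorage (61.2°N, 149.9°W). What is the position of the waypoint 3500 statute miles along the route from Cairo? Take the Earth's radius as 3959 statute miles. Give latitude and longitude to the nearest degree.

≈ 81°N, 34°E

Convert each endpoint to a unit vector on the sphere (x = cos φ cos λ, y = cos φ sin λ, z = sin φ).
The central angle between the endpoints is δ = arccos(p₁·p₂) ≈ 1.550 rad (88.8°). The total great-circle distance is δ·R ≈ 1.550 × 3959 ≈ 6136 mi, so the target fraction is f = 3500/6136 ≈ 0.570.
Interpolate at f ≈ 0.570 with slerp weights a = sin((1−f)δ)/sin δ ≈ 0.618, b = sin(fδ)/sin δ ≈ 0.773.
p = a·p₁ + b·p₂ ≈ (0.135, 0.090, 0.987); φ = arcsin(p_z) ≈ 80.64°, λ = atan2(p_y, p_x) ≈ 33.72°.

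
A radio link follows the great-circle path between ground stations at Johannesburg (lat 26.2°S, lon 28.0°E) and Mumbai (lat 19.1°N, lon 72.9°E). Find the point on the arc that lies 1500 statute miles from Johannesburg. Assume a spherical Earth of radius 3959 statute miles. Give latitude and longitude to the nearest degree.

The haversine formula gives a central angle δ ≈ 1.097 rad (62.9°) between the endpoints. The total great-circle distance is δ·R ≈ 1.097 × 3959 ≈ 4344 mi, so the target fraction is f = 1500/4344 ≈ 0.345.
Interpolate at f ≈ 0.345 with slerp weights a = sin((1−f)δ)/sin δ ≈ 0.740, b = sin(fδ)/sin δ ≈ 0.416.
p = a·p₁ + b·p₂ ≈ (0.701, 0.687, -0.190); φ = arcsin(p_z) ≈ -10.98°, λ = atan2(p_y, p_x) ≈ 44.40°.

≈ lat 11°S, lon 44°E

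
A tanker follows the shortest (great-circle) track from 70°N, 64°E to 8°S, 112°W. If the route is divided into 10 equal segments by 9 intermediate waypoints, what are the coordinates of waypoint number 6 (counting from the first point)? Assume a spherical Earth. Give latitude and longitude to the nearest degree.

≈ 39°N, 111°W

Write both endpoints as unit vectors p₁, p₂ with components (cos φ cos λ, cos φ sin λ, sin φ).
The central angle between the endpoints is δ = arccos(p₁·p₂) ≈ 2.059 rad (117.9°).
Interpolate at f = 6/10 with slerp weights a = sin((1−f)δ)/sin δ ≈ 0.830, b = sin(fδ)/sin δ ≈ 1.069.
p = a·p₁ + b·p₂ ≈ (-0.272, -0.726, 0.631); φ = arcsin(p_z) ≈ 39.16°, λ = atan2(p_y, p_x) ≈ -110.54°.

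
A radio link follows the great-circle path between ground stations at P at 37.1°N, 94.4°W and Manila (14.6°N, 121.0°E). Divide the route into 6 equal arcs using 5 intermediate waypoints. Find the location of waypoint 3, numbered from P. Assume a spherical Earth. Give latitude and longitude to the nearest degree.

Convert each endpoint to a unit vector on the sphere (x = cos φ cos λ, y = cos φ sin λ, z = sin φ).
The central angle between the endpoints is δ = arccos(p₁·p₂) ≈ 2.068 rad (118.5°).
Interpolate at f = 3/6 with slerp weights a = sin((1−f)δ)/sin δ ≈ 0.978, b = sin(fδ)/sin δ ≈ 0.978.
p = a·p₁ + b·p₂ ≈ (-0.547, 0.033, 0.836); φ = arcsin(p_z) ≈ 56.75°, λ = atan2(p_y, p_x) ≈ 176.50°.

≈ 57°N, 176°E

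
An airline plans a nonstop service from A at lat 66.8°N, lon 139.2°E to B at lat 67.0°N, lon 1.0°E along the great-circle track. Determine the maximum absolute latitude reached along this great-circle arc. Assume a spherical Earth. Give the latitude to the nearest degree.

≈ 81°N

The great circle lies in the plane with unit normal n̂ = (p₁ × p₂)/|p₁ × p₂|.
Here n̂_z ≈ -0.150; the vertex latitude is φ_max = arccos|n̂_z| ≈ 81.3°.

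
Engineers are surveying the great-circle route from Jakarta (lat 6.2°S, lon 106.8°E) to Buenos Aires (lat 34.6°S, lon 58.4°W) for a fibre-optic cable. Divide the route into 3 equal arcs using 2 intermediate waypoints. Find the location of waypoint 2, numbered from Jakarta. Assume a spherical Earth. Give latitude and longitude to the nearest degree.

Convert each endpoint to a unit vector on the sphere (x = cos φ cos λ, y = cos φ sin λ, z = sin φ).
The central angle between the endpoints is δ = arccos(p₁·p₂) ≈ 2.389 rad (136.9°).
Interpolate at f = 2/3 with slerp weights a = sin((1−f)δ)/sin δ ≈ 1.046, b = sin(fδ)/sin δ ≈ 1.462.
p = a·p₁ + b·p₂ ≈ (0.330, -0.030, -0.943); φ = arcsin(p_z) ≈ -70.63°, λ = atan2(p_y, p_x) ≈ -5.23°.

≈ lat 71°S, lon 5°W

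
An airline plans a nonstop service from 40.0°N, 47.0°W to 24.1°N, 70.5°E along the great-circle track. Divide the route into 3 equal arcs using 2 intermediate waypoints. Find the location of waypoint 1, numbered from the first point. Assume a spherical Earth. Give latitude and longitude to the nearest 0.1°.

≈ 51.4°N, 4.7°W

From cos δ = sin φ₁ sin φ₂ + cos φ₁ cos φ₂ cos Δλ, the central angle is δ ≈ 1.631 rad (93.5°).
Interpolate at f = 1/3 with slerp weights a = sin((1−f)δ)/sin δ ≈ 0.887, b = sin(fδ)/sin δ ≈ 0.518.
p = a·p₁ + b·p₂ ≈ (0.621, -0.051, 0.782); φ = arcsin(p_z) ≈ 51.43°, λ = atan2(p_y, p_x) ≈ -4.69°.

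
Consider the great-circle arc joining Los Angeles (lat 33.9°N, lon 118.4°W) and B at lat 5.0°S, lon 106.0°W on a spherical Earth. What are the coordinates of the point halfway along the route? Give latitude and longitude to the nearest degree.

Convert each endpoint to a unit vector on the sphere (x = cos φ cos λ, y = cos φ sin λ, z = sin φ).
The central angle between the endpoints is δ = arccos(p₁·p₂) ≈ 0.709 rad (40.6°).
Interpolate at f = 1/2 with slerp weights a = sin((1−f)δ)/sin δ ≈ 0.533, b = sin(fδ)/sin δ ≈ 0.533.
p = a·p₁ + b·p₂ ≈ (-0.357, -0.900, 0.251); φ = arcsin(p_z) ≈ 14.53°, λ = atan2(p_y, p_x) ≈ -111.63°.

≈ lat 15°N, lon 112°W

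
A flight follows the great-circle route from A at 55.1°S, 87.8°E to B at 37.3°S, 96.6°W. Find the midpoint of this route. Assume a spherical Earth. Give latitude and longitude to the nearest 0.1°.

≈ 80.9°S, 107.6°W

From cos δ = sin φ₁ sin φ₂ + cos φ₁ cos φ₂ cos Δλ, the central angle is δ ≈ 1.528 rad (87.5°).
Interpolate at f = 1/2 with slerp weights a = sin((1−f)δ)/sin δ ≈ 0.692, b = sin(fδ)/sin δ ≈ 0.692.
p = a·p₁ + b·p₂ ≈ (-0.048, -0.151, -0.987); φ = arcsin(p_z) ≈ -80.87°, λ = atan2(p_y, p_x) ≈ -107.64°.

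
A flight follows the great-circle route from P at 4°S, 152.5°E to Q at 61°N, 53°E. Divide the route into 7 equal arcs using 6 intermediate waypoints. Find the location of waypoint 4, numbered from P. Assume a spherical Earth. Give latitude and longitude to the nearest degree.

≈ 43°N, 119°E

Convert each endpoint to a unit vector on the sphere (x = cos φ cos λ, y = cos φ sin λ, z = sin φ).
The central angle between the endpoints is δ = arccos(p₁·p₂) ≈ 1.712 rad (98.1°).
Interpolate at f = 4/7 with slerp weights a = sin((1−f)δ)/sin δ ≈ 0.676, b = sin(fδ)/sin δ ≈ 0.838.
p = a·p₁ + b·p₂ ≈ (-0.354, 0.636, 0.686); φ = arcsin(p_z) ≈ 43.29°, λ = atan2(p_y, p_x) ≈ 119.10°.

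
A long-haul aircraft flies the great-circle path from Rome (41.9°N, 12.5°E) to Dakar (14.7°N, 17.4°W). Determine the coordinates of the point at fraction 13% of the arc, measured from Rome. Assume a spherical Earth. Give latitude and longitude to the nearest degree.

≈ 39°N, 8°E

Write both endpoints as unit vectors p₁, p₂ with components (cos φ cos λ, cos φ sin λ, sin φ).
The central angle between the endpoints is δ = arccos(p₁·p₂) ≈ 0.654 rad (37.5°).
Interpolate at f = 0.13 with slerp weights a = sin((1−f)δ)/sin δ ≈ 0.886, b = sin(fδ)/sin δ ≈ 0.140.
p = a·p₁ + b·p₂ ≈ (0.772, 0.102, 0.627); φ = arcsin(p_z) ≈ 38.82°, λ = atan2(p_y, p_x) ≈ 7.54°.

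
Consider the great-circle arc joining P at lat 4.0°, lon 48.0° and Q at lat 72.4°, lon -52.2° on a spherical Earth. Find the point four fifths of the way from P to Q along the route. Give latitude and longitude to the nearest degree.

Convert each endpoint to a unit vector on the sphere (x = cos φ cos λ, y = cos φ sin λ, z = sin φ).
The central angle between the endpoints is δ = arccos(p₁·p₂) ≈ 1.558 rad (89.3°).
Interpolate at f = 4/5 with slerp weights a = sin((1−f)δ)/sin δ ≈ 0.307, b = sin(fδ)/sin δ ≈ 0.948.
p = a·p₁ + b·p₂ ≈ (0.380, 0.001, 0.925); φ = arcsin(p_z) ≈ 67.65°, λ = atan2(p_y, p_x) ≈ 0.12°.

≈ lat 68°, lon 0°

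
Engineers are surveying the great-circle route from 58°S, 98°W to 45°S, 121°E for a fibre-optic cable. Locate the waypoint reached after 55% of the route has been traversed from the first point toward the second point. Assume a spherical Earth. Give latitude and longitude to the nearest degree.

≈ 72°S, 159°E

Write both endpoints as unit vectors p₁, p₂ with components (cos φ cos λ, cos φ sin λ, sin φ).
The central angle between the endpoints is δ = arccos(p₁·p₂) ≈ 1.257 rad (72.0°).
Interpolate at f = 0.55 with slerp weights a = sin((1−f)δ)/sin δ ≈ 0.564, b = sin(fδ)/sin δ ≈ 0.670.
p = a·p₁ + b·p₂ ≈ (-0.286, 0.111, -0.952); φ = arcsin(p_z) ≈ -72.16°, λ = atan2(p_y, p_x) ≈ 158.84°.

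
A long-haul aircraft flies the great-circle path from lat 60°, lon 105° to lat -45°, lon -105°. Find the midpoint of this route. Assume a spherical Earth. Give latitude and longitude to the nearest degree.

≈ lat 23°, lon -147°

The haversine formula gives a central angle δ ≈ 2.735 rad (156.7°) between the endpoints.
Interpolate at f = 1/2 with slerp weights a = sin((1−f)δ)/sin δ ≈ 2.478, b = sin(fδ)/sin δ ≈ 2.478.
p = a·p₁ + b·p₂ ≈ (-0.774, -0.496, 0.394); φ = arcsin(p_z) ≈ 23.19°, λ = atan2(p_y, p_x) ≈ -147.37°.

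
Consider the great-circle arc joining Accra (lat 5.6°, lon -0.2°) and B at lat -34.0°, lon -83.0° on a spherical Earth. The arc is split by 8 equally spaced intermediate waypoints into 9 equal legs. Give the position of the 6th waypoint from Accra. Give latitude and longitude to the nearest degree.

From cos δ = sin φ₁ sin φ₂ + cos φ₁ cos φ₂ cos Δλ, the central angle is δ ≈ 1.522 rad (87.2°).
Interpolate at f = 6/9 with slerp weights a = sin((1−f)δ)/sin δ ≈ 0.486, b = sin(fδ)/sin δ ≈ 0.850.
p = a·p₁ + b·p₂ ≈ (0.570, -0.701, -0.428); φ = arcsin(p_z) ≈ -25.34°, λ = atan2(p_y, p_x) ≈ -50.90°.

≈ lat -25°, lon -51°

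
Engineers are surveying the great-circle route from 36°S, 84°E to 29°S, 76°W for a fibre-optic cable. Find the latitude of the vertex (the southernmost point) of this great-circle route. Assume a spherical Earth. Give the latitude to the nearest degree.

The great circle lies in the plane with unit normal n̂ = (p₁ × p₂)/|p₁ × p₂|.
Here n̂_z ≈ -0.262; the vertex latitude is φ_max = arccos|n̂_z| ≈ 74.8°.
Check via Clairaut: cos φ_max = |cos φ₁| · sin C = cos(36.0°)·sin(161.1°) ≈ 0.262, again giving ≈ 74.8°.

≈ 75°S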